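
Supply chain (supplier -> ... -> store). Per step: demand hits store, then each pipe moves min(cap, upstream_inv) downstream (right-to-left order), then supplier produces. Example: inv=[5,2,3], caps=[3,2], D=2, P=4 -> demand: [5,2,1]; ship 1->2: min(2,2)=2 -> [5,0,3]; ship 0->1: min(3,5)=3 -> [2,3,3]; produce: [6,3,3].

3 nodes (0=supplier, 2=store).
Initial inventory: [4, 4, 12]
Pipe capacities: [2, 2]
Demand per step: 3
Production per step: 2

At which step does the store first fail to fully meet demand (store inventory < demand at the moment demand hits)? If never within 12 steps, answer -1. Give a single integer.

Step 1: demand=3,sold=3 ship[1->2]=2 ship[0->1]=2 prod=2 -> [4 4 11]
Step 2: demand=3,sold=3 ship[1->2]=2 ship[0->1]=2 prod=2 -> [4 4 10]
Step 3: demand=3,sold=3 ship[1->2]=2 ship[0->1]=2 prod=2 -> [4 4 9]
Step 4: demand=3,sold=3 ship[1->2]=2 ship[0->1]=2 prod=2 -> [4 4 8]
Step 5: demand=3,sold=3 ship[1->2]=2 ship[0->1]=2 prod=2 -> [4 4 7]
Step 6: demand=3,sold=3 ship[1->2]=2 ship[0->1]=2 prod=2 -> [4 4 6]
Step 7: demand=3,sold=3 ship[1->2]=2 ship[0->1]=2 prod=2 -> [4 4 5]
Step 8: demand=3,sold=3 ship[1->2]=2 ship[0->1]=2 prod=2 -> [4 4 4]
Step 9: demand=3,sold=3 ship[1->2]=2 ship[0->1]=2 prod=2 -> [4 4 3]
Step 10: demand=3,sold=3 ship[1->2]=2 ship[0->1]=2 prod=2 -> [4 4 2]
Step 11: demand=3,sold=2 ship[1->2]=2 ship[0->1]=2 prod=2 -> [4 4 2]
Step 12: demand=3,sold=2 ship[1->2]=2 ship[0->1]=2 prod=2 -> [4 4 2]
First stockout at step 11

11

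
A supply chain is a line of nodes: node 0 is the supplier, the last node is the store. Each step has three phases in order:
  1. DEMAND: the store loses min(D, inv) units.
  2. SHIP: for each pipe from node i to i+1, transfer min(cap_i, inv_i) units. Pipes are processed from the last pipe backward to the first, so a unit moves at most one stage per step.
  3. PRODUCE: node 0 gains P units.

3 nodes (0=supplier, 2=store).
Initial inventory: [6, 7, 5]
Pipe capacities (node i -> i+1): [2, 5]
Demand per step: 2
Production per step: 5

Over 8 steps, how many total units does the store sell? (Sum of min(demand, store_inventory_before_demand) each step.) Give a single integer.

Answer: 16

Derivation:
Step 1: sold=2 (running total=2) -> [9 4 8]
Step 2: sold=2 (running total=4) -> [12 2 10]
Step 3: sold=2 (running total=6) -> [15 2 10]
Step 4: sold=2 (running total=8) -> [18 2 10]
Step 5: sold=2 (running total=10) -> [21 2 10]
Step 6: sold=2 (running total=12) -> [24 2 10]
Step 7: sold=2 (running total=14) -> [27 2 10]
Step 8: sold=2 (running total=16) -> [30 2 10]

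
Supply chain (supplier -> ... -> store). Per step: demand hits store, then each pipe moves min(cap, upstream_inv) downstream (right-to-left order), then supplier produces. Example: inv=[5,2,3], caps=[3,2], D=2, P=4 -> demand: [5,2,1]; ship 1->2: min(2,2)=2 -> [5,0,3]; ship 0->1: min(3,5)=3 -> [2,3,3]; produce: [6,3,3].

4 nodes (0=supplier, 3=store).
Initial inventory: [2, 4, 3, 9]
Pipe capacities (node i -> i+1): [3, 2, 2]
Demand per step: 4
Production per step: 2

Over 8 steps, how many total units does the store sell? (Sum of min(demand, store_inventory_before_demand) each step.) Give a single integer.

Step 1: sold=4 (running total=4) -> [2 4 3 7]
Step 2: sold=4 (running total=8) -> [2 4 3 5]
Step 3: sold=4 (running total=12) -> [2 4 3 3]
Step 4: sold=3 (running total=15) -> [2 4 3 2]
Step 5: sold=2 (running total=17) -> [2 4 3 2]
Step 6: sold=2 (running total=19) -> [2 4 3 2]
Step 7: sold=2 (running total=21) -> [2 4 3 2]
Step 8: sold=2 (running total=23) -> [2 4 3 2]

Answer: 23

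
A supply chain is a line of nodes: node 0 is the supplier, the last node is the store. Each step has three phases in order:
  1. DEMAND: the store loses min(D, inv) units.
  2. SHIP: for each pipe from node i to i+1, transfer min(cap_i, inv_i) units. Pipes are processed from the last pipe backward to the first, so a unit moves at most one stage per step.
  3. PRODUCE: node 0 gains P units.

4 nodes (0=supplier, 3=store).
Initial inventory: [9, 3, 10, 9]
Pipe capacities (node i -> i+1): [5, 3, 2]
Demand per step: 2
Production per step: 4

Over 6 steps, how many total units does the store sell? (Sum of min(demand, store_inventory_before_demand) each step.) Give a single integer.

Answer: 12

Derivation:
Step 1: sold=2 (running total=2) -> [8 5 11 9]
Step 2: sold=2 (running total=4) -> [7 7 12 9]
Step 3: sold=2 (running total=6) -> [6 9 13 9]
Step 4: sold=2 (running total=8) -> [5 11 14 9]
Step 5: sold=2 (running total=10) -> [4 13 15 9]
Step 6: sold=2 (running total=12) -> [4 14 16 9]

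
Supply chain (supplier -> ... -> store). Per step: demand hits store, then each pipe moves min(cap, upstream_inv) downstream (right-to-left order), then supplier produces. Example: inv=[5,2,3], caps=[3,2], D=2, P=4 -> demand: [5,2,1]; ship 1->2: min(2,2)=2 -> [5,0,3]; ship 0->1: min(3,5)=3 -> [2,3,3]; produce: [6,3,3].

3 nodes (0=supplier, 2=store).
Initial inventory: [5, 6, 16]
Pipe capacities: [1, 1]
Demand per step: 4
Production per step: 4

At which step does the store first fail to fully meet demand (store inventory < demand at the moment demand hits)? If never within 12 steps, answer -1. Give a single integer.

Step 1: demand=4,sold=4 ship[1->2]=1 ship[0->1]=1 prod=4 -> [8 6 13]
Step 2: demand=4,sold=4 ship[1->2]=1 ship[0->1]=1 prod=4 -> [11 6 10]
Step 3: demand=4,sold=4 ship[1->2]=1 ship[0->1]=1 prod=4 -> [14 6 7]
Step 4: demand=4,sold=4 ship[1->2]=1 ship[0->1]=1 prod=4 -> [17 6 4]
Step 5: demand=4,sold=4 ship[1->2]=1 ship[0->1]=1 prod=4 -> [20 6 1]
Step 6: demand=4,sold=1 ship[1->2]=1 ship[0->1]=1 prod=4 -> [23 6 1]
Step 7: demand=4,sold=1 ship[1->2]=1 ship[0->1]=1 prod=4 -> [26 6 1]
Step 8: demand=4,sold=1 ship[1->2]=1 ship[0->1]=1 prod=4 -> [29 6 1]
Step 9: demand=4,sold=1 ship[1->2]=1 ship[0->1]=1 prod=4 -> [32 6 1]
Step 10: demand=4,sold=1 ship[1->2]=1 ship[0->1]=1 prod=4 -> [35 6 1]
Step 11: demand=4,sold=1 ship[1->2]=1 ship[0->1]=1 prod=4 -> [38 6 1]
Step 12: demand=4,sold=1 ship[1->2]=1 ship[0->1]=1 prod=4 -> [41 6 1]
First stockout at step 6

6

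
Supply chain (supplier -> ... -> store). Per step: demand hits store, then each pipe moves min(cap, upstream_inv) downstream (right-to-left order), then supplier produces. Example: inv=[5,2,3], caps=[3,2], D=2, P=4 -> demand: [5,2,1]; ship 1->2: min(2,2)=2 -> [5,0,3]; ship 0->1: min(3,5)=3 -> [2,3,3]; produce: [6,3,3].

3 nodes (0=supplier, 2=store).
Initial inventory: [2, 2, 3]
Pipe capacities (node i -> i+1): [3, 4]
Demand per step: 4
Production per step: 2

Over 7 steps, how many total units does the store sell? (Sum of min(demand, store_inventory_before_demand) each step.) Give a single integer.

Step 1: sold=3 (running total=3) -> [2 2 2]
Step 2: sold=2 (running total=5) -> [2 2 2]
Step 3: sold=2 (running total=7) -> [2 2 2]
Step 4: sold=2 (running total=9) -> [2 2 2]
Step 5: sold=2 (running total=11) -> [2 2 2]
Step 6: sold=2 (running total=13) -> [2 2 2]
Step 7: sold=2 (running total=15) -> [2 2 2]

Answer: 15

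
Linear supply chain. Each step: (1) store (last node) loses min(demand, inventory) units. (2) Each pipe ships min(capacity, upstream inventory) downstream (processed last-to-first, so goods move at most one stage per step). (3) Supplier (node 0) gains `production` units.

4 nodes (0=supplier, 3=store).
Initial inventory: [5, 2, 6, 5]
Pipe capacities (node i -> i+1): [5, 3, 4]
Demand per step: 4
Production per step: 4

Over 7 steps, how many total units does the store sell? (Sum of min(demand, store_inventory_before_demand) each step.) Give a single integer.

Step 1: sold=4 (running total=4) -> [4 5 4 5]
Step 2: sold=4 (running total=8) -> [4 6 3 5]
Step 3: sold=4 (running total=12) -> [4 7 3 4]
Step 4: sold=4 (running total=16) -> [4 8 3 3]
Step 5: sold=3 (running total=19) -> [4 9 3 3]
Step 6: sold=3 (running total=22) -> [4 10 3 3]
Step 7: sold=3 (running total=25) -> [4 11 3 3]

Answer: 25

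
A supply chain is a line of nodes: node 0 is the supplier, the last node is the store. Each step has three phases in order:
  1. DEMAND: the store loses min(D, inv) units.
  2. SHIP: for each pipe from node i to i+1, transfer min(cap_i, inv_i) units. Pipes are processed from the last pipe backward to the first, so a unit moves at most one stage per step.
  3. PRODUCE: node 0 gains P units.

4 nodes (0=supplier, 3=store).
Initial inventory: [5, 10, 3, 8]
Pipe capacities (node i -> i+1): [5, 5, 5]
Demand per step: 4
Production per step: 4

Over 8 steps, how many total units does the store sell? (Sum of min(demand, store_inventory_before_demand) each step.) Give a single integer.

Answer: 32

Derivation:
Step 1: sold=4 (running total=4) -> [4 10 5 7]
Step 2: sold=4 (running total=8) -> [4 9 5 8]
Step 3: sold=4 (running total=12) -> [4 8 5 9]
Step 4: sold=4 (running total=16) -> [4 7 5 10]
Step 5: sold=4 (running total=20) -> [4 6 5 11]
Step 6: sold=4 (running total=24) -> [4 5 5 12]
Step 7: sold=4 (running total=28) -> [4 4 5 13]
Step 8: sold=4 (running total=32) -> [4 4 4 14]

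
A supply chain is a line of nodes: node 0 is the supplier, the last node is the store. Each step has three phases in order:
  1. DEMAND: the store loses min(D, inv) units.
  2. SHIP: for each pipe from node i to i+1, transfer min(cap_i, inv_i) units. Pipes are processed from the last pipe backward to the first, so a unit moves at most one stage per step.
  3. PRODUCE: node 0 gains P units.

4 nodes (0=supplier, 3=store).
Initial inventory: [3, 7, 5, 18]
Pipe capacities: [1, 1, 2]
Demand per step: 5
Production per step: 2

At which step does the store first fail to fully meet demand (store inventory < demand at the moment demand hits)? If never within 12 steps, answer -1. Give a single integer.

Step 1: demand=5,sold=5 ship[2->3]=2 ship[1->2]=1 ship[0->1]=1 prod=2 -> [4 7 4 15]
Step 2: demand=5,sold=5 ship[2->3]=2 ship[1->2]=1 ship[0->1]=1 prod=2 -> [5 7 3 12]
Step 3: demand=5,sold=5 ship[2->3]=2 ship[1->2]=1 ship[0->1]=1 prod=2 -> [6 7 2 9]
Step 4: demand=5,sold=5 ship[2->3]=2 ship[1->2]=1 ship[0->1]=1 prod=2 -> [7 7 1 6]
Step 5: demand=5,sold=5 ship[2->3]=1 ship[1->2]=1 ship[0->1]=1 prod=2 -> [8 7 1 2]
Step 6: demand=5,sold=2 ship[2->3]=1 ship[1->2]=1 ship[0->1]=1 prod=2 -> [9 7 1 1]
Step 7: demand=5,sold=1 ship[2->3]=1 ship[1->2]=1 ship[0->1]=1 prod=2 -> [10 7 1 1]
Step 8: demand=5,sold=1 ship[2->3]=1 ship[1->2]=1 ship[0->1]=1 prod=2 -> [11 7 1 1]
Step 9: demand=5,sold=1 ship[2->3]=1 ship[1->2]=1 ship[0->1]=1 prod=2 -> [12 7 1 1]
Step 10: demand=5,sold=1 ship[2->3]=1 ship[1->2]=1 ship[0->1]=1 prod=2 -> [13 7 1 1]
Step 11: demand=5,sold=1 ship[2->3]=1 ship[1->2]=1 ship[0->1]=1 prod=2 -> [14 7 1 1]
Step 12: demand=5,sold=1 ship[2->3]=1 ship[1->2]=1 ship[0->1]=1 prod=2 -> [15 7 1 1]
First stockout at step 6

6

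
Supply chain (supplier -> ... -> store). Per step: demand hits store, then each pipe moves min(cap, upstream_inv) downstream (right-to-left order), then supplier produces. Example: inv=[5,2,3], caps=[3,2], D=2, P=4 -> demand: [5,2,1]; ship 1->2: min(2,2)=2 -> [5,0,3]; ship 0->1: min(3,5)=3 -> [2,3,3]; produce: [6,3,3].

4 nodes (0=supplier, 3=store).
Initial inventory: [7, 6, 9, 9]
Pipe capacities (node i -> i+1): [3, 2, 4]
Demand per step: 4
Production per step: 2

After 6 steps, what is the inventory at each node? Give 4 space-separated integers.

Step 1: demand=4,sold=4 ship[2->3]=4 ship[1->2]=2 ship[0->1]=3 prod=2 -> inv=[6 7 7 9]
Step 2: demand=4,sold=4 ship[2->3]=4 ship[1->2]=2 ship[0->1]=3 prod=2 -> inv=[5 8 5 9]
Step 3: demand=4,sold=4 ship[2->3]=4 ship[1->2]=2 ship[0->1]=3 prod=2 -> inv=[4 9 3 9]
Step 4: demand=4,sold=4 ship[2->3]=3 ship[1->2]=2 ship[0->1]=3 prod=2 -> inv=[3 10 2 8]
Step 5: demand=4,sold=4 ship[2->3]=2 ship[1->2]=2 ship[0->1]=3 prod=2 -> inv=[2 11 2 6]
Step 6: demand=4,sold=4 ship[2->3]=2 ship[1->2]=2 ship[0->1]=2 prod=2 -> inv=[2 11 2 4]

2 11 2 4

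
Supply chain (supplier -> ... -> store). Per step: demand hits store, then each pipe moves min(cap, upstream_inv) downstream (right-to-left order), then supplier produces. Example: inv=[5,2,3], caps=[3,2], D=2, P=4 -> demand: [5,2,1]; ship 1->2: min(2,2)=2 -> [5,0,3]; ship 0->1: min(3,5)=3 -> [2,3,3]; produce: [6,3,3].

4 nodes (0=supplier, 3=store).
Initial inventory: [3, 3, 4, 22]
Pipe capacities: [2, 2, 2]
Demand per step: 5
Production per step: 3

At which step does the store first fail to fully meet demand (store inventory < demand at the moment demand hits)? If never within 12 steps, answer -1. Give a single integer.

Step 1: demand=5,sold=5 ship[2->3]=2 ship[1->2]=2 ship[0->1]=2 prod=3 -> [4 3 4 19]
Step 2: demand=5,sold=5 ship[2->3]=2 ship[1->2]=2 ship[0->1]=2 prod=3 -> [5 3 4 16]
Step 3: demand=5,sold=5 ship[2->3]=2 ship[1->2]=2 ship[0->1]=2 prod=3 -> [6 3 4 13]
Step 4: demand=5,sold=5 ship[2->3]=2 ship[1->2]=2 ship[0->1]=2 prod=3 -> [7 3 4 10]
Step 5: demand=5,sold=5 ship[2->3]=2 ship[1->2]=2 ship[0->1]=2 prod=3 -> [8 3 4 7]
Step 6: demand=5,sold=5 ship[2->3]=2 ship[1->2]=2 ship[0->1]=2 prod=3 -> [9 3 4 4]
Step 7: demand=5,sold=4 ship[2->3]=2 ship[1->2]=2 ship[0->1]=2 prod=3 -> [10 3 4 2]
Step 8: demand=5,sold=2 ship[2->3]=2 ship[1->2]=2 ship[0->1]=2 prod=3 -> [11 3 4 2]
Step 9: demand=5,sold=2 ship[2->3]=2 ship[1->2]=2 ship[0->1]=2 prod=3 -> [12 3 4 2]
Step 10: demand=5,sold=2 ship[2->3]=2 ship[1->2]=2 ship[0->1]=2 prod=3 -> [13 3 4 2]
Step 11: demand=5,sold=2 ship[2->3]=2 ship[1->2]=2 ship[0->1]=2 prod=3 -> [14 3 4 2]
Step 12: demand=5,sold=2 ship[2->3]=2 ship[1->2]=2 ship[0->1]=2 prod=3 -> [15 3 4 2]
First stockout at step 7

7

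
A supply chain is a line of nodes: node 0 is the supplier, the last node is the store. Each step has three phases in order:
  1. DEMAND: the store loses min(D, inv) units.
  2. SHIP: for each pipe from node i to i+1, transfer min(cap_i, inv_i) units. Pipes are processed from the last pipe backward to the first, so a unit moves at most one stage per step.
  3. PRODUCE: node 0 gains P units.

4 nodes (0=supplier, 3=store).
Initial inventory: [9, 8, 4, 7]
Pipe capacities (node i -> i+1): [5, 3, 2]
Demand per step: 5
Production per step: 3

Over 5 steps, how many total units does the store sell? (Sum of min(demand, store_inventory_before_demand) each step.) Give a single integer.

Answer: 15

Derivation:
Step 1: sold=5 (running total=5) -> [7 10 5 4]
Step 2: sold=4 (running total=9) -> [5 12 6 2]
Step 3: sold=2 (running total=11) -> [3 14 7 2]
Step 4: sold=2 (running total=13) -> [3 14 8 2]
Step 5: sold=2 (running total=15) -> [3 14 9 2]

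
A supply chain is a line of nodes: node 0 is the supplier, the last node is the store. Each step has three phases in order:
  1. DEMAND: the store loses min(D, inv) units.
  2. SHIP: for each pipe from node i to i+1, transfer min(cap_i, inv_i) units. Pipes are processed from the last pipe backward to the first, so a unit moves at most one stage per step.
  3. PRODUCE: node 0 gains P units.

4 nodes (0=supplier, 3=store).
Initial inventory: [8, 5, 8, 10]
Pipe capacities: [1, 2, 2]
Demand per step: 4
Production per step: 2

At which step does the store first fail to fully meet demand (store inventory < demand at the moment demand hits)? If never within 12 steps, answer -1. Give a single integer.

Step 1: demand=4,sold=4 ship[2->3]=2 ship[1->2]=2 ship[0->1]=1 prod=2 -> [9 4 8 8]
Step 2: demand=4,sold=4 ship[2->3]=2 ship[1->2]=2 ship[0->1]=1 prod=2 -> [10 3 8 6]
Step 3: demand=4,sold=4 ship[2->3]=2 ship[1->2]=2 ship[0->1]=1 prod=2 -> [11 2 8 4]
Step 4: demand=4,sold=4 ship[2->3]=2 ship[1->2]=2 ship[0->1]=1 prod=2 -> [12 1 8 2]
Step 5: demand=4,sold=2 ship[2->3]=2 ship[1->2]=1 ship[0->1]=1 prod=2 -> [13 1 7 2]
Step 6: demand=4,sold=2 ship[2->3]=2 ship[1->2]=1 ship[0->1]=1 prod=2 -> [14 1 6 2]
Step 7: demand=4,sold=2 ship[2->3]=2 ship[1->2]=1 ship[0->1]=1 prod=2 -> [15 1 5 2]
Step 8: demand=4,sold=2 ship[2->3]=2 ship[1->2]=1 ship[0->1]=1 prod=2 -> [16 1 4 2]
Step 9: demand=4,sold=2 ship[2->3]=2 ship[1->2]=1 ship[0->1]=1 prod=2 -> [17 1 3 2]
Step 10: demand=4,sold=2 ship[2->3]=2 ship[1->2]=1 ship[0->1]=1 prod=2 -> [18 1 2 2]
Step 11: demand=4,sold=2 ship[2->3]=2 ship[1->2]=1 ship[0->1]=1 prod=2 -> [19 1 1 2]
Step 12: demand=4,sold=2 ship[2->3]=1 ship[1->2]=1 ship[0->1]=1 prod=2 -> [20 1 1 1]
First stockout at step 5

5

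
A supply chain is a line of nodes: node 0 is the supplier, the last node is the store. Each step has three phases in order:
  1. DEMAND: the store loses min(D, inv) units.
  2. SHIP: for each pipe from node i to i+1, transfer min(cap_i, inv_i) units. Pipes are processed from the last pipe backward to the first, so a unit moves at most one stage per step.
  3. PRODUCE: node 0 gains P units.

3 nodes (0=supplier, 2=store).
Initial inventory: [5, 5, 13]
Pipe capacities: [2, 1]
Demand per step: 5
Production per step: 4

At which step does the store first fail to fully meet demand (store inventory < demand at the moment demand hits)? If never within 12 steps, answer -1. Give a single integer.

Step 1: demand=5,sold=5 ship[1->2]=1 ship[0->1]=2 prod=4 -> [7 6 9]
Step 2: demand=5,sold=5 ship[1->2]=1 ship[0->1]=2 prod=4 -> [9 7 5]
Step 3: demand=5,sold=5 ship[1->2]=1 ship[0->1]=2 prod=4 -> [11 8 1]
Step 4: demand=5,sold=1 ship[1->2]=1 ship[0->1]=2 prod=4 -> [13 9 1]
Step 5: demand=5,sold=1 ship[1->2]=1 ship[0->1]=2 prod=4 -> [15 10 1]
Step 6: demand=5,sold=1 ship[1->2]=1 ship[0->1]=2 prod=4 -> [17 11 1]
Step 7: demand=5,sold=1 ship[1->2]=1 ship[0->1]=2 prod=4 -> [19 12 1]
Step 8: demand=5,sold=1 ship[1->2]=1 ship[0->1]=2 prod=4 -> [21 13 1]
Step 9: demand=5,sold=1 ship[1->2]=1 ship[0->1]=2 prod=4 -> [23 14 1]
Step 10: demand=5,sold=1 ship[1->2]=1 ship[0->1]=2 prod=4 -> [25 15 1]
Step 11: demand=5,sold=1 ship[1->2]=1 ship[0->1]=2 prod=4 -> [27 16 1]
Step 12: demand=5,sold=1 ship[1->2]=1 ship[0->1]=2 prod=4 -> [29 17 1]
First stockout at step 4

4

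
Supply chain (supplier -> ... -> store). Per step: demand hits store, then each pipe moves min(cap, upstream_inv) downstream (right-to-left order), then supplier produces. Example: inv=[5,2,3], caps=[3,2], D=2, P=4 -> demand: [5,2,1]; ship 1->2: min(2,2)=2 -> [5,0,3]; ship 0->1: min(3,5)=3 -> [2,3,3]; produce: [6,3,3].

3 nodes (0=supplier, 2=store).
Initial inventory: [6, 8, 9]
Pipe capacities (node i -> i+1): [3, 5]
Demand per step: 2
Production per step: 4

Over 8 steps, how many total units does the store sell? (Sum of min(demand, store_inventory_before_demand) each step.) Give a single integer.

Step 1: sold=2 (running total=2) -> [7 6 12]
Step 2: sold=2 (running total=4) -> [8 4 15]
Step 3: sold=2 (running total=6) -> [9 3 17]
Step 4: sold=2 (running total=8) -> [10 3 18]
Step 5: sold=2 (running total=10) -> [11 3 19]
Step 6: sold=2 (running total=12) -> [12 3 20]
Step 7: sold=2 (running total=14) -> [13 3 21]
Step 8: sold=2 (running total=16) -> [14 3 22]

Answer: 16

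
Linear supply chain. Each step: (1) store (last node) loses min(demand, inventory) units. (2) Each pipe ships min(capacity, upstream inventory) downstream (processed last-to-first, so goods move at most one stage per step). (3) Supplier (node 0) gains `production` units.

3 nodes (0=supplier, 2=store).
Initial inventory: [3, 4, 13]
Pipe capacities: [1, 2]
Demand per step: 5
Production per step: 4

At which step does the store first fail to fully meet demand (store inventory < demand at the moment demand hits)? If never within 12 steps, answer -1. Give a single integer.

Step 1: demand=5,sold=5 ship[1->2]=2 ship[0->1]=1 prod=4 -> [6 3 10]
Step 2: demand=5,sold=5 ship[1->2]=2 ship[0->1]=1 prod=4 -> [9 2 7]
Step 3: demand=5,sold=5 ship[1->2]=2 ship[0->1]=1 prod=4 -> [12 1 4]
Step 4: demand=5,sold=4 ship[1->2]=1 ship[0->1]=1 prod=4 -> [15 1 1]
Step 5: demand=5,sold=1 ship[1->2]=1 ship[0->1]=1 prod=4 -> [18 1 1]
Step 6: demand=5,sold=1 ship[1->2]=1 ship[0->1]=1 prod=4 -> [21 1 1]
Step 7: demand=5,sold=1 ship[1->2]=1 ship[0->1]=1 prod=4 -> [24 1 1]
Step 8: demand=5,sold=1 ship[1->2]=1 ship[0->1]=1 prod=4 -> [27 1 1]
Step 9: demand=5,sold=1 ship[1->2]=1 ship[0->1]=1 prod=4 -> [30 1 1]
Step 10: demand=5,sold=1 ship[1->2]=1 ship[0->1]=1 prod=4 -> [33 1 1]
Step 11: demand=5,sold=1 ship[1->2]=1 ship[0->1]=1 prod=4 -> [36 1 1]
Step 12: demand=5,sold=1 ship[1->2]=1 ship[0->1]=1 prod=4 -> [39 1 1]
First stockout at step 4

4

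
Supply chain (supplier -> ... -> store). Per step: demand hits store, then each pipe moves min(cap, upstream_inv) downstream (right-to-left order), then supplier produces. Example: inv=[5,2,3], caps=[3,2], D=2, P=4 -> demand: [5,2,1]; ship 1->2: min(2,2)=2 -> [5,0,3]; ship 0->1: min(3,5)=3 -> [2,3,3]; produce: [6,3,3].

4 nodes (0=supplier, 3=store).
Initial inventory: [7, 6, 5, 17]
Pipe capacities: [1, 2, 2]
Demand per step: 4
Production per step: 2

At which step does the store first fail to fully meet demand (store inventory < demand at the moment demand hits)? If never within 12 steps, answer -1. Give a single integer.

Step 1: demand=4,sold=4 ship[2->3]=2 ship[1->2]=2 ship[0->1]=1 prod=2 -> [8 5 5 15]
Step 2: demand=4,sold=4 ship[2->3]=2 ship[1->2]=2 ship[0->1]=1 prod=2 -> [9 4 5 13]
Step 3: demand=4,sold=4 ship[2->3]=2 ship[1->2]=2 ship[0->1]=1 prod=2 -> [10 3 5 11]
Step 4: demand=4,sold=4 ship[2->3]=2 ship[1->2]=2 ship[0->1]=1 prod=2 -> [11 2 5 9]
Step 5: demand=4,sold=4 ship[2->3]=2 ship[1->2]=2 ship[0->1]=1 prod=2 -> [12 1 5 7]
Step 6: demand=4,sold=4 ship[2->3]=2 ship[1->2]=1 ship[0->1]=1 prod=2 -> [13 1 4 5]
Step 7: demand=4,sold=4 ship[2->3]=2 ship[1->2]=1 ship[0->1]=1 prod=2 -> [14 1 3 3]
Step 8: demand=4,sold=3 ship[2->3]=2 ship[1->2]=1 ship[0->1]=1 prod=2 -> [15 1 2 2]
Step 9: demand=4,sold=2 ship[2->3]=2 ship[1->2]=1 ship[0->1]=1 prod=2 -> [16 1 1 2]
Step 10: demand=4,sold=2 ship[2->3]=1 ship[1->2]=1 ship[0->1]=1 prod=2 -> [17 1 1 1]
Step 11: demand=4,sold=1 ship[2->3]=1 ship[1->2]=1 ship[0->1]=1 prod=2 -> [18 1 1 1]
Step 12: demand=4,sold=1 ship[2->3]=1 ship[1->2]=1 ship[0->1]=1 prod=2 -> [19 1 1 1]
First stockout at step 8

8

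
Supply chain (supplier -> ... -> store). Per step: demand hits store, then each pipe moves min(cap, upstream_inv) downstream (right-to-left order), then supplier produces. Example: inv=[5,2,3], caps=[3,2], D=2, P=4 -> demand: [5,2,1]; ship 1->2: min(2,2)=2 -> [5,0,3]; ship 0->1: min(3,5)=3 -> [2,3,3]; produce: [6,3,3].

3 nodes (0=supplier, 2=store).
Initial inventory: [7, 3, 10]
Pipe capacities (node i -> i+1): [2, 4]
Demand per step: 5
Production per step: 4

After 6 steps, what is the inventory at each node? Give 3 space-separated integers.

Step 1: demand=5,sold=5 ship[1->2]=3 ship[0->1]=2 prod=4 -> inv=[9 2 8]
Step 2: demand=5,sold=5 ship[1->2]=2 ship[0->1]=2 prod=4 -> inv=[11 2 5]
Step 3: demand=5,sold=5 ship[1->2]=2 ship[0->1]=2 prod=4 -> inv=[13 2 2]
Step 4: demand=5,sold=2 ship[1->2]=2 ship[0->1]=2 prod=4 -> inv=[15 2 2]
Step 5: demand=5,sold=2 ship[1->2]=2 ship[0->1]=2 prod=4 -> inv=[17 2 2]
Step 6: demand=5,sold=2 ship[1->2]=2 ship[0->1]=2 prod=4 -> inv=[19 2 2]

19 2 2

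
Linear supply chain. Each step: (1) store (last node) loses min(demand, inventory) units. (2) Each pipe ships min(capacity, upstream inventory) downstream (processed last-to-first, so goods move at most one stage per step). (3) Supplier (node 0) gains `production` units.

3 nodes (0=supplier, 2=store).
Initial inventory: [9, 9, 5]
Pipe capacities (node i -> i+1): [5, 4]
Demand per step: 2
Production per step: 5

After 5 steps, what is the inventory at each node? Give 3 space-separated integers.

Step 1: demand=2,sold=2 ship[1->2]=4 ship[0->1]=5 prod=5 -> inv=[9 10 7]
Step 2: demand=2,sold=2 ship[1->2]=4 ship[0->1]=5 prod=5 -> inv=[9 11 9]
Step 3: demand=2,sold=2 ship[1->2]=4 ship[0->1]=5 prod=5 -> inv=[9 12 11]
Step 4: demand=2,sold=2 ship[1->2]=4 ship[0->1]=5 prod=5 -> inv=[9 13 13]
Step 5: demand=2,sold=2 ship[1->2]=4 ship[0->1]=5 prod=5 -> inv=[9 14 15]

9 14 15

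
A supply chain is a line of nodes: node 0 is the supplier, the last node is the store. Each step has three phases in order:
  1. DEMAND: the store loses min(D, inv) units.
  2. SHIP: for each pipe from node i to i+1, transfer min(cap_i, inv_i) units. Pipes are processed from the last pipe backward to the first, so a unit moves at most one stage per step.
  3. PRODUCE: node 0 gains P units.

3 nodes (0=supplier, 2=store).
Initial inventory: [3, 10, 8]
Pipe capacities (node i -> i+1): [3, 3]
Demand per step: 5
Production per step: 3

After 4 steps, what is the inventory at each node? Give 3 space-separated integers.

Step 1: demand=5,sold=5 ship[1->2]=3 ship[0->1]=3 prod=3 -> inv=[3 10 6]
Step 2: demand=5,sold=5 ship[1->2]=3 ship[0->1]=3 prod=3 -> inv=[3 10 4]
Step 3: demand=5,sold=4 ship[1->2]=3 ship[0->1]=3 prod=3 -> inv=[3 10 3]
Step 4: demand=5,sold=3 ship[1->2]=3 ship[0->1]=3 prod=3 -> inv=[3 10 3]

3 10 3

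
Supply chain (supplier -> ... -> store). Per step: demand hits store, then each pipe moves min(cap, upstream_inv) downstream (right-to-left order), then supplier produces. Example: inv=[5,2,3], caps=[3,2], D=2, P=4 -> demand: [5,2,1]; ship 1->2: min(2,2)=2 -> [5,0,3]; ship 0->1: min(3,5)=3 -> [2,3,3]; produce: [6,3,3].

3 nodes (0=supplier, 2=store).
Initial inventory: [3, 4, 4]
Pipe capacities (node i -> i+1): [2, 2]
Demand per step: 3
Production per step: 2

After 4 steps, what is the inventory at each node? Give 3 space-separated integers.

Step 1: demand=3,sold=3 ship[1->2]=2 ship[0->1]=2 prod=2 -> inv=[3 4 3]
Step 2: demand=3,sold=3 ship[1->2]=2 ship[0->1]=2 prod=2 -> inv=[3 4 2]
Step 3: demand=3,sold=2 ship[1->2]=2 ship[0->1]=2 prod=2 -> inv=[3 4 2]
Step 4: demand=3,sold=2 ship[1->2]=2 ship[0->1]=2 prod=2 -> inv=[3 4 2]

3 4 2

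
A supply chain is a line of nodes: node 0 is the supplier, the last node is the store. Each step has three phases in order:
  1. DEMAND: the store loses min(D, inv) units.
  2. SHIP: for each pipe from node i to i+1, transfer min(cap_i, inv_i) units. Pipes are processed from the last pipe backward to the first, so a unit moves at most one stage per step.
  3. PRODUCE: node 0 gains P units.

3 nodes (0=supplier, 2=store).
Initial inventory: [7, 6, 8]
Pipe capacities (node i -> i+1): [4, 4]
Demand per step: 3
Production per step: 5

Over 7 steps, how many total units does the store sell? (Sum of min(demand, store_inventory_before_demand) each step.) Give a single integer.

Step 1: sold=3 (running total=3) -> [8 6 9]
Step 2: sold=3 (running total=6) -> [9 6 10]
Step 3: sold=3 (running total=9) -> [10 6 11]
Step 4: sold=3 (running total=12) -> [11 6 12]
Step 5: sold=3 (running total=15) -> [12 6 13]
Step 6: sold=3 (running total=18) -> [13 6 14]
Step 7: sold=3 (running total=21) -> [14 6 15]

Answer: 21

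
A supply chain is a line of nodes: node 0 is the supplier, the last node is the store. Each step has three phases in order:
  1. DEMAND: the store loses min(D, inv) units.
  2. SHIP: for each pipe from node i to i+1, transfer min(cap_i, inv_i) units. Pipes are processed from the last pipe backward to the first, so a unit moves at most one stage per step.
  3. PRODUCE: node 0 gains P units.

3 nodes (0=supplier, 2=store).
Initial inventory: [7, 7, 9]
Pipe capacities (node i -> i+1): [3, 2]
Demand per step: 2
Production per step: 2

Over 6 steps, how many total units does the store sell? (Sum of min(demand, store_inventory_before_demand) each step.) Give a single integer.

Answer: 12

Derivation:
Step 1: sold=2 (running total=2) -> [6 8 9]
Step 2: sold=2 (running total=4) -> [5 9 9]
Step 3: sold=2 (running total=6) -> [4 10 9]
Step 4: sold=2 (running total=8) -> [3 11 9]
Step 5: sold=2 (running total=10) -> [2 12 9]
Step 6: sold=2 (running total=12) -> [2 12 9]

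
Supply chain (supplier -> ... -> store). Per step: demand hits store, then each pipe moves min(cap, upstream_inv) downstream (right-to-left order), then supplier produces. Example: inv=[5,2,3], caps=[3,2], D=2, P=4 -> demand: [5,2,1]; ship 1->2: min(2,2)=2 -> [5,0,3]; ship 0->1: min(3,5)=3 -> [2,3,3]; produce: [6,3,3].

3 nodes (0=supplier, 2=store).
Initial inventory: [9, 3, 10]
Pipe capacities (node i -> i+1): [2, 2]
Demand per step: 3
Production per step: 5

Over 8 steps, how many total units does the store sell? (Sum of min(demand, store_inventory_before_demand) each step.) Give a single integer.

Step 1: sold=3 (running total=3) -> [12 3 9]
Step 2: sold=3 (running total=6) -> [15 3 8]
Step 3: sold=3 (running total=9) -> [18 3 7]
Step 4: sold=3 (running total=12) -> [21 3 6]
Step 5: sold=3 (running total=15) -> [24 3 5]
Step 6: sold=3 (running total=18) -> [27 3 4]
Step 7: sold=3 (running total=21) -> [30 3 3]
Step 8: sold=3 (running total=24) -> [33 3 2]

Answer: 24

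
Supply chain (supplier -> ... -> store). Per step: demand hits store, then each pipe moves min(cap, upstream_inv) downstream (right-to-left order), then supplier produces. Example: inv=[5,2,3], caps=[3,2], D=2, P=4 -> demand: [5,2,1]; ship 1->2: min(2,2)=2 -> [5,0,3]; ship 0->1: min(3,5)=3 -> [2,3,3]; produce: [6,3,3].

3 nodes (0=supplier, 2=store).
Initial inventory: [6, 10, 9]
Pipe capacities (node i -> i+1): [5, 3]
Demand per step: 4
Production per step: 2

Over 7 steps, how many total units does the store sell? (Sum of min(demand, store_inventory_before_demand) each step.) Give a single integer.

Step 1: sold=4 (running total=4) -> [3 12 8]
Step 2: sold=4 (running total=8) -> [2 12 7]
Step 3: sold=4 (running total=12) -> [2 11 6]
Step 4: sold=4 (running total=16) -> [2 10 5]
Step 5: sold=4 (running total=20) -> [2 9 4]
Step 6: sold=4 (running total=24) -> [2 8 3]
Step 7: sold=3 (running total=27) -> [2 7 3]

Answer: 27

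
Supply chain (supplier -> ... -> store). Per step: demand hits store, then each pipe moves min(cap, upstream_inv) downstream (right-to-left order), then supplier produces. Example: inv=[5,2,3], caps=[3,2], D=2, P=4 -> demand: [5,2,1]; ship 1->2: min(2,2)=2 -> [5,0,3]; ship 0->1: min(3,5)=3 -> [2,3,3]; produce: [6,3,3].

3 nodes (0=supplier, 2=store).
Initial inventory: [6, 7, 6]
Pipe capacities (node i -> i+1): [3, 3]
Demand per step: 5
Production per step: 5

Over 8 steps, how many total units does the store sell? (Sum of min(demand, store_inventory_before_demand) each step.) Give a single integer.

Step 1: sold=5 (running total=5) -> [8 7 4]
Step 2: sold=4 (running total=9) -> [10 7 3]
Step 3: sold=3 (running total=12) -> [12 7 3]
Step 4: sold=3 (running total=15) -> [14 7 3]
Step 5: sold=3 (running total=18) -> [16 7 3]
Step 6: sold=3 (running total=21) -> [18 7 3]
Step 7: sold=3 (running total=24) -> [20 7 3]
Step 8: sold=3 (running total=27) -> [22 7 3]

Answer: 27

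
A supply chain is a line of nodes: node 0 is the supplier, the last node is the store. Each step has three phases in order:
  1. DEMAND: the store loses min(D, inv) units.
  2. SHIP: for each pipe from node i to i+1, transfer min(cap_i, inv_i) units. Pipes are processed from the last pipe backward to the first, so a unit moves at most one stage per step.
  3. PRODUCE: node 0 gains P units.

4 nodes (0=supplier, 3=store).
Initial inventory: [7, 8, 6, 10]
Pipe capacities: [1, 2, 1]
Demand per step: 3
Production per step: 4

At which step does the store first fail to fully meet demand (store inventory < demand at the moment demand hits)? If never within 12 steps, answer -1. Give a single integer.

Step 1: demand=3,sold=3 ship[2->3]=1 ship[1->2]=2 ship[0->1]=1 prod=4 -> [10 7 7 8]
Step 2: demand=3,sold=3 ship[2->3]=1 ship[1->2]=2 ship[0->1]=1 prod=4 -> [13 6 8 6]
Step 3: demand=3,sold=3 ship[2->3]=1 ship[1->2]=2 ship[0->1]=1 prod=4 -> [16 5 9 4]
Step 4: demand=3,sold=3 ship[2->3]=1 ship[1->2]=2 ship[0->1]=1 prod=4 -> [19 4 10 2]
Step 5: demand=3,sold=2 ship[2->3]=1 ship[1->2]=2 ship[0->1]=1 prod=4 -> [22 3 11 1]
Step 6: demand=3,sold=1 ship[2->3]=1 ship[1->2]=2 ship[0->1]=1 prod=4 -> [25 2 12 1]
Step 7: demand=3,sold=1 ship[2->3]=1 ship[1->2]=2 ship[0->1]=1 prod=4 -> [28 1 13 1]
Step 8: demand=3,sold=1 ship[2->3]=1 ship[1->2]=1 ship[0->1]=1 prod=4 -> [31 1 13 1]
Step 9: demand=3,sold=1 ship[2->3]=1 ship[1->2]=1 ship[0->1]=1 prod=4 -> [34 1 13 1]
Step 10: demand=3,sold=1 ship[2->3]=1 ship[1->2]=1 ship[0->1]=1 prod=4 -> [37 1 13 1]
Step 11: demand=3,sold=1 ship[2->3]=1 ship[1->2]=1 ship[0->1]=1 prod=4 -> [40 1 13 1]
Step 12: demand=3,sold=1 ship[2->3]=1 ship[1->2]=1 ship[0->1]=1 prod=4 -> [43 1 13 1]
First stockout at step 5

5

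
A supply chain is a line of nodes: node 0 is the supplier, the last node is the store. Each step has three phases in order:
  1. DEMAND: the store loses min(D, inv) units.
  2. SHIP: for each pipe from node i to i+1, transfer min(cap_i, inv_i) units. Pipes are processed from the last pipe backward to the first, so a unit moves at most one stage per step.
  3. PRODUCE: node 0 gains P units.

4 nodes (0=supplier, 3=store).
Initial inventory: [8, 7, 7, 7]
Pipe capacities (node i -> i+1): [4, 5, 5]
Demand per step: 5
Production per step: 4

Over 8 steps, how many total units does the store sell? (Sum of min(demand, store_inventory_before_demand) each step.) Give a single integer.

Step 1: sold=5 (running total=5) -> [8 6 7 7]
Step 2: sold=5 (running total=10) -> [8 5 7 7]
Step 3: sold=5 (running total=15) -> [8 4 7 7]
Step 4: sold=5 (running total=20) -> [8 4 6 7]
Step 5: sold=5 (running total=25) -> [8 4 5 7]
Step 6: sold=5 (running total=30) -> [8 4 4 7]
Step 7: sold=5 (running total=35) -> [8 4 4 6]
Step 8: sold=5 (running total=40) -> [8 4 4 5]

Answer: 40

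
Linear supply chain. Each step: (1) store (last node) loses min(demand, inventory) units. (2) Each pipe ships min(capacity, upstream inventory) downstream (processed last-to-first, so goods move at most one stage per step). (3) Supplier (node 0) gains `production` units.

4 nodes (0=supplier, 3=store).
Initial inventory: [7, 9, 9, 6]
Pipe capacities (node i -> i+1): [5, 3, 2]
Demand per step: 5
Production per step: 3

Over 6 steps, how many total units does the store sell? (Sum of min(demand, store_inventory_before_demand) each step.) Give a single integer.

Step 1: sold=5 (running total=5) -> [5 11 10 3]
Step 2: sold=3 (running total=8) -> [3 13 11 2]
Step 3: sold=2 (running total=10) -> [3 13 12 2]
Step 4: sold=2 (running total=12) -> [3 13 13 2]
Step 5: sold=2 (running total=14) -> [3 13 14 2]
Step 6: sold=2 (running total=16) -> [3 13 15 2]

Answer: 16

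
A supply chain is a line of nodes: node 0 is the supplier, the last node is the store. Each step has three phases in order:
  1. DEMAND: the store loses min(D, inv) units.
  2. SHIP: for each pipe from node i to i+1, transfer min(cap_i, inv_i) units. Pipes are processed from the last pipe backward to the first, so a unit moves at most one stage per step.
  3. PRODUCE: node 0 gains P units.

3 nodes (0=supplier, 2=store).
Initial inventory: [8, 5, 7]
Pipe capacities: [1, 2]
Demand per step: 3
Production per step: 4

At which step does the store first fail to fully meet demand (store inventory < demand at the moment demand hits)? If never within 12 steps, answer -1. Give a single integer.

Step 1: demand=3,sold=3 ship[1->2]=2 ship[0->1]=1 prod=4 -> [11 4 6]
Step 2: demand=3,sold=3 ship[1->2]=2 ship[0->1]=1 prod=4 -> [14 3 5]
Step 3: demand=3,sold=3 ship[1->2]=2 ship[0->1]=1 prod=4 -> [17 2 4]
Step 4: demand=3,sold=3 ship[1->2]=2 ship[0->1]=1 prod=4 -> [20 1 3]
Step 5: demand=3,sold=3 ship[1->2]=1 ship[0->1]=1 prod=4 -> [23 1 1]
Step 6: demand=3,sold=1 ship[1->2]=1 ship[0->1]=1 prod=4 -> [26 1 1]
Step 7: demand=3,sold=1 ship[1->2]=1 ship[0->1]=1 prod=4 -> [29 1 1]
Step 8: demand=3,sold=1 ship[1->2]=1 ship[0->1]=1 prod=4 -> [32 1 1]
Step 9: demand=3,sold=1 ship[1->2]=1 ship[0->1]=1 prod=4 -> [35 1 1]
Step 10: demand=3,sold=1 ship[1->2]=1 ship[0->1]=1 prod=4 -> [38 1 1]
Step 11: demand=3,sold=1 ship[1->2]=1 ship[0->1]=1 prod=4 -> [41 1 1]
Step 12: demand=3,sold=1 ship[1->2]=1 ship[0->1]=1 prod=4 -> [44 1 1]
First stockout at step 6

6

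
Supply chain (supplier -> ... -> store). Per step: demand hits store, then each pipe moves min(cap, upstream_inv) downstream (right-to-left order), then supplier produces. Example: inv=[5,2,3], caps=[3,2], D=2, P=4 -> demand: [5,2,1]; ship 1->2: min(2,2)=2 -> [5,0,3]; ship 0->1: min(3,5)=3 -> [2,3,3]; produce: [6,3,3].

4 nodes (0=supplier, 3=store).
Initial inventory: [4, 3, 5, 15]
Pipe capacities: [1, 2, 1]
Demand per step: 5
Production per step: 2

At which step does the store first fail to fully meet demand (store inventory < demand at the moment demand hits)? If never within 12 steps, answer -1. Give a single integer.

Step 1: demand=5,sold=5 ship[2->3]=1 ship[1->2]=2 ship[0->1]=1 prod=2 -> [5 2 6 11]
Step 2: demand=5,sold=5 ship[2->3]=1 ship[1->2]=2 ship[0->1]=1 prod=2 -> [6 1 7 7]
Step 3: demand=5,sold=5 ship[2->3]=1 ship[1->2]=1 ship[0->1]=1 prod=2 -> [7 1 7 3]
Step 4: demand=5,sold=3 ship[2->3]=1 ship[1->2]=1 ship[0->1]=1 prod=2 -> [8 1 7 1]
Step 5: demand=5,sold=1 ship[2->3]=1 ship[1->2]=1 ship[0->1]=1 prod=2 -> [9 1 7 1]
Step 6: demand=5,sold=1 ship[2->3]=1 ship[1->2]=1 ship[0->1]=1 prod=2 -> [10 1 7 1]
Step 7: demand=5,sold=1 ship[2->3]=1 ship[1->2]=1 ship[0->1]=1 prod=2 -> [11 1 7 1]
Step 8: demand=5,sold=1 ship[2->3]=1 ship[1->2]=1 ship[0->1]=1 prod=2 -> [12 1 7 1]
Step 9: demand=5,sold=1 ship[2->3]=1 ship[1->2]=1 ship[0->1]=1 prod=2 -> [13 1 7 1]
Step 10: demand=5,sold=1 ship[2->3]=1 ship[1->2]=1 ship[0->1]=1 prod=2 -> [14 1 7 1]
Step 11: demand=5,sold=1 ship[2->3]=1 ship[1->2]=1 ship[0->1]=1 prod=2 -> [15 1 7 1]
Step 12: demand=5,sold=1 ship[2->3]=1 ship[1->2]=1 ship[0->1]=1 prod=2 -> [16 1 7 1]
First stockout at step 4

4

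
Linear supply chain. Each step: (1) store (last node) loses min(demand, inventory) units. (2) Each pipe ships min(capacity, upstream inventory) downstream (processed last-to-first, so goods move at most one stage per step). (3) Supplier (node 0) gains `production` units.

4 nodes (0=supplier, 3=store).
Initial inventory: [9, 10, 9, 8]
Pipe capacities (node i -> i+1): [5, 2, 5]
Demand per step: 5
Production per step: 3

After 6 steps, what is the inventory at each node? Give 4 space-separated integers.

Step 1: demand=5,sold=5 ship[2->3]=5 ship[1->2]=2 ship[0->1]=5 prod=3 -> inv=[7 13 6 8]
Step 2: demand=5,sold=5 ship[2->3]=5 ship[1->2]=2 ship[0->1]=5 prod=3 -> inv=[5 16 3 8]
Step 3: demand=5,sold=5 ship[2->3]=3 ship[1->2]=2 ship[0->1]=5 prod=3 -> inv=[3 19 2 6]
Step 4: demand=5,sold=5 ship[2->3]=2 ship[1->2]=2 ship[0->1]=3 prod=3 -> inv=[3 20 2 3]
Step 5: demand=5,sold=3 ship[2->3]=2 ship[1->2]=2 ship[0->1]=3 prod=3 -> inv=[3 21 2 2]
Step 6: demand=5,sold=2 ship[2->3]=2 ship[1->2]=2 ship[0->1]=3 prod=3 -> inv=[3 22 2 2]

3 22 2 2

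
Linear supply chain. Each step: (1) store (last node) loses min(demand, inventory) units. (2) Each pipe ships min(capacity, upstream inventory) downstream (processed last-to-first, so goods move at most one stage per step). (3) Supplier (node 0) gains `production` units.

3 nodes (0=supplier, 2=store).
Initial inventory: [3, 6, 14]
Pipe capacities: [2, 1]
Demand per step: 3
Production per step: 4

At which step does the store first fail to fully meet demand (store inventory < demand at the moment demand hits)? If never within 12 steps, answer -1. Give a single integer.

Step 1: demand=3,sold=3 ship[1->2]=1 ship[0->1]=2 prod=4 -> [5 7 12]
Step 2: demand=3,sold=3 ship[1->2]=1 ship[0->1]=2 prod=4 -> [7 8 10]
Step 3: demand=3,sold=3 ship[1->2]=1 ship[0->1]=2 prod=4 -> [9 9 8]
Step 4: demand=3,sold=3 ship[1->2]=1 ship[0->1]=2 prod=4 -> [11 10 6]
Step 5: demand=3,sold=3 ship[1->2]=1 ship[0->1]=2 prod=4 -> [13 11 4]
Step 6: demand=3,sold=3 ship[1->2]=1 ship[0->1]=2 prod=4 -> [15 12 2]
Step 7: demand=3,sold=2 ship[1->2]=1 ship[0->1]=2 prod=4 -> [17 13 1]
Step 8: demand=3,sold=1 ship[1->2]=1 ship[0->1]=2 prod=4 -> [19 14 1]
Step 9: demand=3,sold=1 ship[1->2]=1 ship[0->1]=2 prod=4 -> [21 15 1]
Step 10: demand=3,sold=1 ship[1->2]=1 ship[0->1]=2 prod=4 -> [23 16 1]
Step 11: demand=3,sold=1 ship[1->2]=1 ship[0->1]=2 prod=4 -> [25 17 1]
Step 12: demand=3,sold=1 ship[1->2]=1 ship[0->1]=2 prod=4 -> [27 18 1]
First stockout at step 7

7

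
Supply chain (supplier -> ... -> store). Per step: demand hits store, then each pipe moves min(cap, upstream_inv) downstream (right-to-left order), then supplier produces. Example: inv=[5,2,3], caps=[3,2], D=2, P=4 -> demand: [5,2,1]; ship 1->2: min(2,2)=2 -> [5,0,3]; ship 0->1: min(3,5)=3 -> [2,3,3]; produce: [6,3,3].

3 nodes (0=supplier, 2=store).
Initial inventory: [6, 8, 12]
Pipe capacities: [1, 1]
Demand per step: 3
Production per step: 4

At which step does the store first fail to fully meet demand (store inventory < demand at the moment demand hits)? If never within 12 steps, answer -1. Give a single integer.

Step 1: demand=3,sold=3 ship[1->2]=1 ship[0->1]=1 prod=4 -> [9 8 10]
Step 2: demand=3,sold=3 ship[1->2]=1 ship[0->1]=1 prod=4 -> [12 8 8]
Step 3: demand=3,sold=3 ship[1->2]=1 ship[0->1]=1 prod=4 -> [15 8 6]
Step 4: demand=3,sold=3 ship[1->2]=1 ship[0->1]=1 prod=4 -> [18 8 4]
Step 5: demand=3,sold=3 ship[1->2]=1 ship[0->1]=1 prod=4 -> [21 8 2]
Step 6: demand=3,sold=2 ship[1->2]=1 ship[0->1]=1 prod=4 -> [24 8 1]
Step 7: demand=3,sold=1 ship[1->2]=1 ship[0->1]=1 prod=4 -> [27 8 1]
Step 8: demand=3,sold=1 ship[1->2]=1 ship[0->1]=1 prod=4 -> [30 8 1]
Step 9: demand=3,sold=1 ship[1->2]=1 ship[0->1]=1 prod=4 -> [33 8 1]
Step 10: demand=3,sold=1 ship[1->2]=1 ship[0->1]=1 prod=4 -> [36 8 1]
Step 11: demand=3,sold=1 ship[1->2]=1 ship[0->1]=1 prod=4 -> [39 8 1]
Step 12: demand=3,sold=1 ship[1->2]=1 ship[0->1]=1 prod=4 -> [42 8 1]
First stockout at step 6

6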